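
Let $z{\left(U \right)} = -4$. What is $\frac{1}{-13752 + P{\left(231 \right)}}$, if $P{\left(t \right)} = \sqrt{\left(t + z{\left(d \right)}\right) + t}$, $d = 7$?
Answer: $- \frac{6876}{94558523} - \frac{\sqrt{458}}{189117046} \approx -7.283 \cdot 10^{-5}$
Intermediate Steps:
$P{\left(t \right)} = \sqrt{-4 + 2 t}$ ($P{\left(t \right)} = \sqrt{\left(t - 4\right) + t} = \sqrt{\left(-4 + t\right) + t} = \sqrt{-4 + 2 t}$)
$\frac{1}{-13752 + P{\left(231 \right)}} = \frac{1}{-13752 + \sqrt{-4 + 2 \cdot 231}} = \frac{1}{-13752 + \sqrt{-4 + 462}} = \frac{1}{-13752 + \sqrt{458}}$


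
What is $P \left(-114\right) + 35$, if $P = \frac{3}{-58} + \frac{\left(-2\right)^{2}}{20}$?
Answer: $\frac{2624}{145} \approx 18.097$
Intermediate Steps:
$P = \frac{43}{290}$ ($P = 3 \left(- \frac{1}{58}\right) + 4 \cdot \frac{1}{20} = - \frac{3}{58} + \frac{1}{5} = \frac{43}{290} \approx 0.14828$)
$P \left(-114\right) + 35 = \frac{43}{290} \left(-114\right) + 35 = - \frac{2451}{145} + 35 = \frac{2624}{145}$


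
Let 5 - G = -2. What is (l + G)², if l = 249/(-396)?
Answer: 707281/17424 ≈ 40.592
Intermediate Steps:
G = 7 (G = 5 - 1*(-2) = 5 + 2 = 7)
l = -83/132 (l = 249*(-1/396) = -83/132 ≈ -0.62879)
(l + G)² = (-83/132 + 7)² = (841/132)² = 707281/17424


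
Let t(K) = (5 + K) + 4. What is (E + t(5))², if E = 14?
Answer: 784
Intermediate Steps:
t(K) = 9 + K
(E + t(5))² = (14 + (9 + 5))² = (14 + 14)² = 28² = 784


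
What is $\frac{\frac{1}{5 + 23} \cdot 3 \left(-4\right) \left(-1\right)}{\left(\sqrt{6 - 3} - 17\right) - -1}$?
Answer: $- \frac{48}{1771} - \frac{3 \sqrt{3}}{1771} \approx -0.030037$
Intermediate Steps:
$\frac{\frac{1}{5 + 23} \cdot 3 \left(-4\right) \left(-1\right)}{\left(\sqrt{6 - 3} - 17\right) - -1} = \frac{\frac{1}{28} \left(\left(-12\right) \left(-1\right)\right)}{\left(\sqrt{3} - 17\right) + \left(-1 + 2\right)} = \frac{\frac{1}{28} \cdot 12}{\left(-17 + \sqrt{3}\right) + 1} = \frac{3}{7 \left(-16 + \sqrt{3}\right)}$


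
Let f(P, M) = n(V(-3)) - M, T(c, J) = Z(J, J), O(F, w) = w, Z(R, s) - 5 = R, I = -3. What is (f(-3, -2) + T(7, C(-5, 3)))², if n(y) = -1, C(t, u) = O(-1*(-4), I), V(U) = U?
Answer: 9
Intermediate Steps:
Z(R, s) = 5 + R
C(t, u) = -3
T(c, J) = 5 + J
f(P, M) = -1 - M
(f(-3, -2) + T(7, C(-5, 3)))² = ((-1 - 1*(-2)) + (5 - 3))² = ((-1 + 2) + 2)² = (1 + 2)² = 3² = 9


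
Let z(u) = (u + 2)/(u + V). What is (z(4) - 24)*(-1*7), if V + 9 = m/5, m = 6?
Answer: 3402/19 ≈ 179.05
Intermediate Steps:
V = -39/5 (V = -9 + 6/5 = -39/5 ≈ -7.8000)
z(u) = (2 + u)/(-39/5 + u) (z(u) = (u + 2)/(u - 39/5) = (2 + u)/(-39/5 + u))
(z(4) - 24)*(-1*7) = (5*(2 + 4)/(-39 + 5*4) - 24)*(-1*7) = (5*6/(-39 + 20) - 24)*(-7) = (5*6/(-19) - 24)*(-7) = (5*(-1/19)*6 - 24)*(-7) = (-30/19 - 24)*(-7) = -486/19*(-7) = 3402/19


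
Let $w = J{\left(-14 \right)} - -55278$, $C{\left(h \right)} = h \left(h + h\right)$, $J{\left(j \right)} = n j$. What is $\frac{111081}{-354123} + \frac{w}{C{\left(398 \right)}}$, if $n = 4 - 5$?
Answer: $- \frac{1300931711}{9349083282} \approx -0.13915$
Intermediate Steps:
$n = -1$ ($n = 4 - 5 = -1$)
$J{\left(j \right)} = - j$
$C{\left(h \right)} = 2 h^{2}$ ($C{\left(h \right)} = h 2 h = 2 h^{2}$)
$w = 55292$ ($w = \left(-1\right) \left(-14\right) - -55278 = 14 + 55278 = 55292$)
$\frac{111081}{-354123} + \frac{w}{C{\left(398 \right)}} = \frac{111081}{-354123} + \frac{55292}{2 \cdot 398^{2}} = 111081 \left(- \frac{1}{354123}\right) + \frac{55292}{2 \cdot 158404} = - \frac{37027}{118041} + \frac{55292}{316808} = - \frac{37027}{118041} + 55292 \cdot \frac{1}{316808} = - \frac{37027}{118041} + \frac{13823}{79202} = - \frac{1300931711}{9349083282}$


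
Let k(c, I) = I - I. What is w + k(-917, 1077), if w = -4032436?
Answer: -4032436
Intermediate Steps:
k(c, I) = 0
w + k(-917, 1077) = -4032436 + 0 = -4032436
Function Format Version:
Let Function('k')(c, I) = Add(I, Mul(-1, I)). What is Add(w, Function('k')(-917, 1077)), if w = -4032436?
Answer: -4032436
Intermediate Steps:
Function('k')(c, I) = 0
Add(w, Function('k')(-917, 1077)) = Add(-4032436, 0) = -4032436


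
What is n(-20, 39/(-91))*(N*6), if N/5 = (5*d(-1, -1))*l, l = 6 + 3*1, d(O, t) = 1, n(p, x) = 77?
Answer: 103950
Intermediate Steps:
l = 9 (l = 6 + 3 = 9)
N = 225 (N = 5*((5*1)*9) = 5*(5*9) = 5*45 = 225)
n(-20, 39/(-91))*(N*6) = 77*(225*6) = 77*1350 = 103950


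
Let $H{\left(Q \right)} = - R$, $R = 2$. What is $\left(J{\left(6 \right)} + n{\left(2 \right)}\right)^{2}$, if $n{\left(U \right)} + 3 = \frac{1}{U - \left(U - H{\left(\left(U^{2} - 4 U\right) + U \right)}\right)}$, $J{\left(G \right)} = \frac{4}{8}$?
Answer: $9$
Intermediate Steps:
$J{\left(G \right)} = \frac{1}{2}$ ($J{\left(G \right)} = 4 \cdot \frac{1}{8} = \frac{1}{2}$)
$H{\left(Q \right)} = -2$ ($H{\left(Q \right)} = \left(-1\right) 2 = -2$)
$n{\left(U \right)} = - \frac{7}{2}$ ($n{\left(U \right)} = -3 + \frac{1}{U - \left(2 + U\right)} = -3 + \frac{1}{-2} = -3 - \frac{1}{2} = - \frac{7}{2}$)
$\left(J{\left(6 \right)} + n{\left(2 \right)}\right)^{2} = \left(\frac{1}{2} - \frac{7}{2}\right)^{2} = \left(-3\right)^{2} = 9$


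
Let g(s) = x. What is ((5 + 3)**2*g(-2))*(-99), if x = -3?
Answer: 19008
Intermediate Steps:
g(s) = -3
((5 + 3)**2*g(-2))*(-99) = ((5 + 3)**2*(-3))*(-99) = (8**2*(-3))*(-99) = (64*(-3))*(-99) = -192*(-99) = 19008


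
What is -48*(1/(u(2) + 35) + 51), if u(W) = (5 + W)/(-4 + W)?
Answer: -51440/21 ≈ -2449.5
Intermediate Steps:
u(W) = (5 + W)/(-4 + W)
-48*(1/(u(2) + 35) + 51) = -48*(1/((5 + 2)/(-4 + 2) + 35) + 51) = -48*(1/(7/(-2) + 35) + 51) = -48*(1/(-½*7 + 35) + 51) = -48*(1/(-7/2 + 35) + 51) = -48*(1/(63/2) + 51) = -48*(2/63 + 51) = -48*3215/63 = -51440/21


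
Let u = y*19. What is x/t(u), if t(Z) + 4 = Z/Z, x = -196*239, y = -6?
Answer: 46844/3 ≈ 15615.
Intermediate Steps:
u = -114 (u = -6*19 = -114)
x = -46844
t(Z) = -3 (t(Z) = -4 + Z/Z = -4 + 1 = -3)
x/t(u) = -46844/(-3) = -46844*(-⅓) = 46844/3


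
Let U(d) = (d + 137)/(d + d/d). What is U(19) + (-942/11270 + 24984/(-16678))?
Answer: 292203978/46990265 ≈ 6.2184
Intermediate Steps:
U(d) = (137 + d)/(1 + d) (U(d) = (137 + d)/(d + 1) = (137 + d)/(1 + d))
U(19) + (-942/11270 + 24984/(-16678)) = (137 + 19)/(1 + 19) + (-942/11270 + 24984/(-16678)) = 156/20 + (-942*1/11270 + 24984*(-1/16678)) = (1/20)*156 + (-471/5635 - 12492/8339) = 39/5 - 74320089/46990265 = 292203978/46990265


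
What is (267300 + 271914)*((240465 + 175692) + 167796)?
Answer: 314875632942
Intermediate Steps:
(267300 + 271914)*((240465 + 175692) + 167796) = 539214*(416157 + 167796) = 539214*583953 = 314875632942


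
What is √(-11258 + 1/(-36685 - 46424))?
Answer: I*√77760198091407/83109 ≈ 106.1*I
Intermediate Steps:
√(-11258 + 1/(-36685 - 46424)) = √(-11258 + 1/(-83109)) = √(-11258 - 1/83109) = √(-935641123/83109) = I*√77760198091407/83109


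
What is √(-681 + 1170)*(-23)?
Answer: -23*√489 ≈ -508.61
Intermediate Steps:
√(-681 + 1170)*(-23) = √489*(-23) = -23*√489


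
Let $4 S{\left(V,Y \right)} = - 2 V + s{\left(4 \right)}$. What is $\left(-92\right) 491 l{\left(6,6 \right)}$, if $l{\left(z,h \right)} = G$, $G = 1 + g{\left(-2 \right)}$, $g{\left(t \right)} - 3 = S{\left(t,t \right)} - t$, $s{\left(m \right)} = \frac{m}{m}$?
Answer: $-327497$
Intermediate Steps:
$s{\left(m \right)} = 1$
$S{\left(V,Y \right)} = \frac{1}{4} - \frac{V}{2}$ ($S{\left(V,Y \right)} = \frac{- 2 V + 1}{4} = \frac{1 - 2 V}{4} = \frac{1}{4} - \frac{V}{2}$)
$g{\left(t \right)} = \frac{13}{4} - \frac{3 t}{2}$ ($g{\left(t \right)} = 3 - \left(- \frac{1}{4} + \frac{3 t}{2}\right) = \frac{13}{4} - \frac{3 t}{2}$)
$G = \frac{29}{4}$ ($G = 1 + \left(\frac{13}{4} - -3\right) = 1 + \left(\frac{13}{4} + 3\right) = 1 + \frac{25}{4} = \frac{29}{4} \approx 7.25$)
$l{\left(z,h \right)} = \frac{29}{4}$
$\left(-92\right) 491 l{\left(6,6 \right)} = \left(-92\right) 491 \cdot \frac{29}{4} = \left(-45172\right) \frac{29}{4} = -327497$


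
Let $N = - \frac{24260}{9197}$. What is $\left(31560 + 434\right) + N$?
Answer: $\frac{294224558}{9197} \approx 31991.0$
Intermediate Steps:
$N = - \frac{24260}{9197}$ ($N = \left(-24260\right) \frac{1}{9197} = - \frac{24260}{9197} \approx -2.6378$)
$\left(31560 + 434\right) + N = \left(31560 + 434\right) - \frac{24260}{9197} = 31994 - \frac{24260}{9197} = \frac{294224558}{9197}$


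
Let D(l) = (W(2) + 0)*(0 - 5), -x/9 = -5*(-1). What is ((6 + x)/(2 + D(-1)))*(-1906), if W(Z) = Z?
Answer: -37167/4 ≈ -9291.8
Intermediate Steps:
x = -45 (x = -(-45)*(-1) = -9*5 = -45)
D(l) = -10 (D(l) = (2 + 0)*(0 - 5) = 2*(-5) = -10)
((6 + x)/(2 + D(-1)))*(-1906) = ((6 - 45)/(2 - 10))*(-1906) = -39/(-8)*(-1906) = -39*(-⅛)*(-1906) = (39/8)*(-1906) = -37167/4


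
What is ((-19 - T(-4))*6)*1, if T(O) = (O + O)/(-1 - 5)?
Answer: -122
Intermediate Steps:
T(O) = -O/3 (T(O) = (2*O)/(-6) = (2*O)*(-⅙) = -O/3)
((-19 - T(-4))*6)*1 = ((-19 - (-1)*(-4)/3)*6)*1 = ((-19 - 1*4/3)*6)*1 = ((-19 - 4/3)*6)*1 = -61/3*6*1 = -122*1 = -122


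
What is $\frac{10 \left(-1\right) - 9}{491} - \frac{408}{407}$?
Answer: $- \frac{208061}{199837} \approx -1.0412$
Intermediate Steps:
$\frac{10 \left(-1\right) - 9}{491} - \frac{408}{407} = \left(-10 - 9\right) \frac{1}{491} - \frac{408}{407} = \left(-19\right) \frac{1}{491} - \frac{408}{407} = - \frac{19}{491} - \frac{408}{407} = - \frac{208061}{199837}$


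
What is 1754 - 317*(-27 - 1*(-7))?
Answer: 8094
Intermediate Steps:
1754 - 317*(-27 - 1*(-7)) = 1754 - 317*(-27 + 7) = 1754 - 317*(-20) = 1754 + 6340 = 8094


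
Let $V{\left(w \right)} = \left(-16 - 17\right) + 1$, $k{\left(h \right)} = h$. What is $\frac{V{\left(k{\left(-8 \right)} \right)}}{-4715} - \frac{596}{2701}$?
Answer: $- \frac{2723708}{12735215} \approx -0.21387$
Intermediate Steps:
$V{\left(w \right)} = -32$ ($V{\left(w \right)} = -33 + 1 = -32$)
$\frac{V{\left(k{\left(-8 \right)} \right)}}{-4715} - \frac{596}{2701} = - \frac{32}{-4715} - \frac{596}{2701} = \left(-32\right) \left(- \frac{1}{4715}\right) - \frac{596}{2701} = \frac{32}{4715} - \frac{596}{2701} = - \frac{2723708}{12735215}$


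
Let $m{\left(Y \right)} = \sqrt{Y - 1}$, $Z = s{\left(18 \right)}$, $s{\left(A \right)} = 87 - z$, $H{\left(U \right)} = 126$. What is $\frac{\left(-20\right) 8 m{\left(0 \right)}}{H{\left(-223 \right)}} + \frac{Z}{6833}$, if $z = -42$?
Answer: $\frac{129}{6833} - \frac{80 i}{63} \approx 0.018879 - 1.2698 i$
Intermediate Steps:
$s{\left(A \right)} = 129$ ($s{\left(A \right)} = 87 - -42 = 87 + 42 = 129$)
$Z = 129$
$m{\left(Y \right)} = \sqrt{-1 + Y}$
$\frac{\left(-20\right) 8 m{\left(0 \right)}}{H{\left(-223 \right)}} + \frac{Z}{6833} = \frac{\left(-20\right) 8 \sqrt{-1 + 0}}{126} + \frac{129}{6833} = - 160 \sqrt{-1} \cdot \frac{1}{126} + 129 \cdot \frac{1}{6833} = - 160 i \frac{1}{126} + \frac{129}{6833} = - \frac{80 i}{63} + \frac{129}{6833} = \frac{129}{6833} - \frac{80 i}{63}$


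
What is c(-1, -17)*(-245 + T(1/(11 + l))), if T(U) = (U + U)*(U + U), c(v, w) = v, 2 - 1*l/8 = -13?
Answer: 4204441/17161 ≈ 245.00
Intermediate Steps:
l = 120 (l = 16 - 8*(-13) = 16 + 104 = 120)
T(U) = 4*U**2 (T(U) = (2*U)*(2*U) = 4*U**2)
c(-1, -17)*(-245 + T(1/(11 + l))) = -(-245 + 4*(1/(11 + 120))**2) = -(-245 + 4*(1/131)**2) = -(-245 + 4*(1/17161)) = -(-245 + 4/17161) = -1*(-4204441/17161) = 4204441/17161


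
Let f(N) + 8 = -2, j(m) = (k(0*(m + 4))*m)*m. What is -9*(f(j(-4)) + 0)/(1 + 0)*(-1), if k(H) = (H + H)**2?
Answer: -90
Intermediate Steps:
k(H) = 4*H**2 (k(H) = (2*H)**2 = 4*H**2)
j(m) = 0 (j(m) = ((4*(0*(m + 4))**2)*m)*m = ((4*(0*(4 + m))**2)*m)*m = ((4*0**2)*m)*m = ((4*0)*m)*m = (0*m)*m = 0*m = 0)
f(N) = -10 (f(N) = -8 - 2 = -10)
-9*(f(j(-4)) + 0)/(1 + 0)*(-1) = -9*(-10 + 0)/(1 + 0)*(-1) = -(-90)/1*(-1) = -(-90)*(-1) = -9*(-10)*(-1) = 90*(-1) = -90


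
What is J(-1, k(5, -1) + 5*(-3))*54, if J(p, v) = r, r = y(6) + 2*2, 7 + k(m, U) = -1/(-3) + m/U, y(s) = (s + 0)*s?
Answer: 2160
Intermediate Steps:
y(s) = s**2 (y(s) = s*s = s**2)
k(m, U) = -20/3 + m/U (k(m, U) = -7 + (-1/(-3) + m/U) = -7 + (-1*(-1/3) + m/U) = -7 + (1/3 + m/U) = -20/3 + m/U)
r = 40 (r = 6**2 + 2*2 = 36 + 4 = 40)
J(p, v) = 40
J(-1, k(5, -1) + 5*(-3))*54 = 40*54 = 2160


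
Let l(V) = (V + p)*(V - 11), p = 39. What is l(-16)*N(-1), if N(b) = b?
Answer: 621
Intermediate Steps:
l(V) = (-11 + V)*(39 + V) (l(V) = (V + 39)*(V - 11) = (39 + V)*(-11 + V) = (-11 + V)*(39 + V))
l(-16)*N(-1) = (-429 + (-16)**2 + 28*(-16))*(-1) = (-429 + 256 - 448)*(-1) = -621*(-1) = 621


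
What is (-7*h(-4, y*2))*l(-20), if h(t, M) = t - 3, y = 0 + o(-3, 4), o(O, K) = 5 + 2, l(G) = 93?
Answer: 4557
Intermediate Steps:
o(O, K) = 7
y = 7 (y = 0 + 7 = 7)
h(t, M) = -3 + t
(-7*h(-4, y*2))*l(-20) = -7*(-3 - 4)*93 = -7*(-7)*93 = 49*93 = 4557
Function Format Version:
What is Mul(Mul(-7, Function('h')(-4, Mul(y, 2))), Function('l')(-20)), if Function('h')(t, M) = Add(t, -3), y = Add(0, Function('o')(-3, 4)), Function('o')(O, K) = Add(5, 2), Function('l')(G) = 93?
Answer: 4557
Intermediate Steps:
Function('o')(O, K) = 7
y = 7 (y = Add(0, 7) = 7)
Function('h')(t, M) = Add(-3, t)
Mul(Mul(-7, Function('h')(-4, Mul(y, 2))), Function('l')(-20)) = Mul(Mul(-7, Add(-3, -4)), 93) = Mul(Mul(-7, -7), 93) = Mul(49, 93) = 4557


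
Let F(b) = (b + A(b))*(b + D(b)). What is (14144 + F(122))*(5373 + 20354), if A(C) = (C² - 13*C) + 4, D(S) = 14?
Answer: 47332740416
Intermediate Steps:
A(C) = 4 + C² - 13*C
F(b) = (14 + b)*(4 + b² - 12*b) (F(b) = (b + (4 + b² - 13*b))*(b + 14) = (4 + b² - 12*b)*(14 + b) = (14 + b)*(4 + b² - 12*b))
(14144 + F(122))*(5373 + 20354) = (14144 + (56 + 122³ - 164*122 + 2*122²))*(5373 + 20354) = (14144 + (56 + 1815848 - 20008 + 2*14884))*25727 = (14144 + (56 + 1815848 - 20008 + 29768))*25727 = (14144 + 1825664)*25727 = 1839808*25727 = 47332740416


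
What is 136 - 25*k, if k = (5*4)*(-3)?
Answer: 1636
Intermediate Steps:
k = -60 (k = 20*(-3) = -60)
136 - 25*k = 136 - 25*(-60) = 136 + 1500 = 1636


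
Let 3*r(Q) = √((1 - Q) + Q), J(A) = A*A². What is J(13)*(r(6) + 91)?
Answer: 601978/3 ≈ 2.0066e+5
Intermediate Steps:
J(A) = A³
r(Q) = ⅓ (r(Q) = √((1 - Q) + Q)/3 = √1/3 = (⅓)*1 = ⅓)
J(13)*(r(6) + 91) = 13³*(⅓ + 91) = 2197*(274/3) = 601978/3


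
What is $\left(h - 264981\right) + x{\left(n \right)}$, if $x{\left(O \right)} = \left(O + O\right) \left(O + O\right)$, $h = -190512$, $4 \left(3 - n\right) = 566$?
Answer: $-378764$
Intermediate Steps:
$n = - \frac{277}{2}$ ($n = 3 - \frac{283}{2} = - \frac{277}{2} \approx -138.5$)
$x{\left(O \right)} = 4 O^{2}$ ($x{\left(O \right)} = 2 O 2 O = 4 O^{2}$)
$\left(h - 264981\right) + x{\left(n \right)} = \left(-190512 - 264981\right) + 4 \left(- \frac{277}{2}\right)^{2} = -455493 + 4 \cdot \frac{76729}{4} = -455493 + 76729 = -378764$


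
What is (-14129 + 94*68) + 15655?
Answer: 7918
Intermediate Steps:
(-14129 + 94*68) + 15655 = (-14129 + 6392) + 15655 = -7737 + 15655 = 7918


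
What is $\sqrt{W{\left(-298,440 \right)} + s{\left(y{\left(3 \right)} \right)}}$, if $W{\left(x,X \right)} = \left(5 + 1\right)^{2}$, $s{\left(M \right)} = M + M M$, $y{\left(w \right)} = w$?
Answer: $4 \sqrt{3} \approx 6.9282$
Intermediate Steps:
$s{\left(M \right)} = M + M^{2}$
$W{\left(x,X \right)} = 36$ ($W{\left(x,X \right)} = 6^{2} = 36$)
$\sqrt{W{\left(-298,440 \right)} + s{\left(y{\left(3 \right)} \right)}} = \sqrt{36 + 3 \left(1 + 3\right)} = \sqrt{36 + 3 \cdot 4} = \sqrt{36 + 12} = \sqrt{48} = 4 \sqrt{3}$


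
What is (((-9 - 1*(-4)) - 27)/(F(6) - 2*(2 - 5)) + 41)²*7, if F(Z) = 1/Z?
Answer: 12289375/1369 ≈ 8976.9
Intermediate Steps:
(((-9 - 1*(-4)) - 27)/(F(6) - 2*(2 - 5)) + 41)²*7 = (((-9 - 1*(-4)) - 27)/(1/6 - 2*(2 - 5)) + 41)²*7 = (((-9 + 4) - 27)/(⅙ - 2*(-3)) + 41)²*7 = ((-5 - 27)/(⅙ + 6) + 41)²*7 = (-32/37/6 + 41)²*7 = (-32*6/37 + 41)²*7 = (-192/37 + 41)²*7 = (1325/37)²*7 = (1755625/1369)*7 = 12289375/1369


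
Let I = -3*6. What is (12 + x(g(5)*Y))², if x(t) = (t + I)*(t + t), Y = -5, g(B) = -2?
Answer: 21904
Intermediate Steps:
I = -18
x(t) = 2*t*(-18 + t) (x(t) = (t - 18)*(t + t) = (-18 + t)*(2*t) = 2*t*(-18 + t))
(12 + x(g(5)*Y))² = (12 + 2*(-2*(-5))*(-18 - 2*(-5)))² = (12 + 2*10*(-18 + 10))² = (12 + 2*10*(-8))² = (12 - 160)² = (-148)² = 21904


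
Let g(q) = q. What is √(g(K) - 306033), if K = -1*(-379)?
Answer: I*√305654 ≈ 552.86*I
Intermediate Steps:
K = 379
√(g(K) - 306033) = √(379 - 306033) = √(-305654) = I*√305654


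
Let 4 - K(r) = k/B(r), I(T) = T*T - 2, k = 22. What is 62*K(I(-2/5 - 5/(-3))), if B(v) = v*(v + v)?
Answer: -32561842/7921 ≈ -4110.8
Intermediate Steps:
B(v) = 2*v² (B(v) = v*(2*v) = 2*v²)
I(T) = -2 + T² (I(T) = T² - 2 = -2 + T²)
K(r) = 4 - 11/r² (K(r) = 4 - 22/(2*r²) = 4 - 22*1/(2*r²) = 4 - 11/r²)
62*K(I(-2/5 - 5/(-3))) = 62*(4 - 11/(-2 + (-2/5 - 5/(-3))²)²) = 62*(4 - 11/(-2 + (-2*⅕ - 5*(-⅓))²)²) = 62*(4 - 11/(-2 + (-⅖ + 5/3)²)²) = 62*(4 - 11/(-2 + (19/15)²)²) = 62*(4 - 11/(-2 + 361/225)²) = 62*(4 - 11/(-89/225)²) = 62*(4 - 11*50625/7921) = 62*(4 - 556875/7921) = 62*(-525191/7921) = -32561842/7921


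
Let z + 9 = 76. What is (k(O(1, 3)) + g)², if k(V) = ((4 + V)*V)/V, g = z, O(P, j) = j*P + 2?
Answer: 5776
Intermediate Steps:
z = 67 (z = -9 + 76 = 67)
O(P, j) = 2 + P*j (O(P, j) = P*j + 2 = 2 + P*j)
g = 67
k(V) = 4 + V (k(V) = (V*(4 + V))/V = 4 + V)
(k(O(1, 3)) + g)² = ((4 + (2 + 1*3)) + 67)² = ((4 + (2 + 3)) + 67)² = ((4 + 5) + 67)² = (9 + 67)² = 76² = 5776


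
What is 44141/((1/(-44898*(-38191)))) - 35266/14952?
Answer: 80835372920870065/1068 ≈ 7.5689e+13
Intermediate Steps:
44141/((1/(-44898*(-38191)))) - 35266/14952 = 44141/((-1/44898*(-1/38191))) - 35266*1/14952 = 44141/(1/1714699518) - 2519/1068 = 44141*1714699518 - 2519/1068 = 75688551424038 - 2519/1068 = 80835372920870065/1068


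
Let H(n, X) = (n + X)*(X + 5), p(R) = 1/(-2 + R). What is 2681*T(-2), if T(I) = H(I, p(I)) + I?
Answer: -544243/16 ≈ -34015.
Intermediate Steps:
H(n, X) = (5 + X)*(X + n) (H(n, X) = (X + n)*(5 + X) = (5 + X)*(X + n))
T(I) = (-2 + I)⁻² + 5/(-2 + I) + 6*I + I/(-2 + I) (T(I) = ((1/(-2 + I))² + 5/(-2 + I) + 5*I + I/(-2 + I)) + I = ((-2 + I)⁻² + 5/(-2 + I) + 5*I + I/(-2 + I)) + I = ((-2 + I)⁻² + 5*I + 5/(-2 + I) + I/(-2 + I)) + I = (-2 + I)⁻² + 5/(-2 + I) + 6*I + I/(-2 + I))
2681*T(-2) = 2681*((-9 - 23*(-2)² + 6*(-2)³ + 27*(-2))/(4 + (-2)² - 4*(-2))) = 2681*((-9 - 23*4 + 6*(-8) - 54)/(4 + 4 + 8)) = 2681*((-9 - 92 - 48 - 54)/16) = 2681*((1/16)*(-203)) = 2681*(-203/16) = -544243/16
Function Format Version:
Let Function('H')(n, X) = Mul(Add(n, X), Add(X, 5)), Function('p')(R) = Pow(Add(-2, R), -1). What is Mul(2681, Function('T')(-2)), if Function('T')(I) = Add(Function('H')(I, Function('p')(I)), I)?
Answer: Rational(-544243, 16) ≈ -34015.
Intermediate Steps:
Function('H')(n, X) = Mul(Add(5, X), Add(X, n)) (Function('H')(n, X) = Mul(Add(X, n), Add(5, X)) = Mul(Add(5, X), Add(X, n)))
Function('T')(I) = Add(Pow(Add(-2, I), -2), Mul(5, Pow(Add(-2, I), -1)), Mul(6, I), Mul(I, Pow(Add(-2, I), -1))) (Function('T')(I) = Add(Add(Pow(Pow(Add(-2, I), -1), 2), Mul(5, Pow(Add(-2, I), -1)), Mul(5, I), Mul(Pow(Add(-2, I), -1), I)), I) = Add(Add(Pow(Add(-2, I), -2), Mul(5, Pow(Add(-2, I), -1)), Mul(5, I), Mul(I, Pow(Add(-2, I), -1))), I) = Add(Add(Pow(Add(-2, I), -2), Mul(5, I), Mul(5, Pow(Add(-2, I), -1)), Mul(I, Pow(Add(-2, I), -1))), I) = Add(Pow(Add(-2, I), -2), Mul(5, Pow(Add(-2, I), -1)), Mul(6, I), Mul(I, Pow(Add(-2, I), -1))))
Mul(2681, Function('T')(-2)) = Mul(2681, Mul(Pow(Add(4, Pow(-2, 2), Mul(-4, -2)), -1), Add(-9, Mul(-23, Pow(-2, 2)), Mul(6, Pow(-2, 3)), Mul(27, -2)))) = Mul(2681, Mul(Pow(Add(4, 4, 8), -1), Add(-9, Mul(-23, 4), Mul(6, -8), -54))) = Mul(2681, Mul(Pow(16, -1), Add(-9, -92, -48, -54))) = Mul(2681, Mul(Rational(1, 16), -203)) = Mul(2681, Rational(-203, 16)) = Rational(-544243, 16)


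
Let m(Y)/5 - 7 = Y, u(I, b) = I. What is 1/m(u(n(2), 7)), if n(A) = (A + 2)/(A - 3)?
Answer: 1/15 ≈ 0.066667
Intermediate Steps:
n(A) = (2 + A)/(-3 + A)
m(Y) = 35 + 5*Y
1/m(u(n(2), 7)) = 1/(35 + 5*((2 + 2)/(-3 + 2))) = 1/(35 + 5*(4/(-1))) = 1/(35 + 5*(-1*4)) = 1/(35 + 5*(-4)) = 1/(35 - 20) = 1/15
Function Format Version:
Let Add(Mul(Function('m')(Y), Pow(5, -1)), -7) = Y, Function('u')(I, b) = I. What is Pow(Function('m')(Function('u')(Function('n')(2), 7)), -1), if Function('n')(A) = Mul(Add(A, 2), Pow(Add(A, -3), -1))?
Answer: Rational(1, 15) ≈ 0.066667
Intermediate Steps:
Function('n')(A) = Mul(Pow(Add(-3, A), -1), Add(2, A)) (Function('n')(A) = Mul(Add(2, A), Pow(Add(-3, A), -1)) = Mul(Pow(Add(-3, A), -1), Add(2, A)))
Function('m')(Y) = Add(35, Mul(5, Y))
Pow(Function('m')(Function('u')(Function('n')(2), 7)), -1) = Pow(Add(35, Mul(5, Mul(Pow(Add(-3, 2), -1), Add(2, 2)))), -1) = Pow(Add(35, Mul(5, Mul(Pow(-1, -1), 4))), -1) = Pow(Add(35, Mul(5, Mul(-1, 4))), -1) = Pow(Add(35, Mul(5, -4)), -1) = Pow(Add(35, -20), -1) = Pow(15, -1) = Rational(1, 15)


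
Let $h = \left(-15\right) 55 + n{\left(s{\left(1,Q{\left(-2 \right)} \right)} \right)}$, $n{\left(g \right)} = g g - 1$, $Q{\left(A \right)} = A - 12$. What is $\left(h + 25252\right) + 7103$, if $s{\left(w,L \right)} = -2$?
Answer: $31533$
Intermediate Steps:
$Q{\left(A \right)} = -12 + A$ ($Q{\left(A \right)} = A - 12 = -12 + A$)
$n{\left(g \right)} = -1 + g^{2}$ ($n{\left(g \right)} = g^{2} - 1 = -1 + g^{2}$)
$h = -822$ ($h = \left(-15\right) 55 - \left(1 - \left(-2\right)^{2}\right) = -825 + \left(-1 + 4\right) = -825 + 3 = -822$)
$\left(h + 25252\right) + 7103 = \left(-822 + 25252\right) + 7103 = 24430 + 7103 = 31533$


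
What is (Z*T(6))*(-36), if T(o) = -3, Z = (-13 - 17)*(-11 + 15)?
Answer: -12960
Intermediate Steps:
Z = -120 (Z = -30*4 = -120)
(Z*T(6))*(-36) = -120*(-3)*(-36) = 360*(-36) = -12960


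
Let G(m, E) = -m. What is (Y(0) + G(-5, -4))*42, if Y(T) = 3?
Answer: 336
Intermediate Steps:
(Y(0) + G(-5, -4))*42 = (3 - 1*(-5))*42 = (3 + 5)*42 = 8*42 = 336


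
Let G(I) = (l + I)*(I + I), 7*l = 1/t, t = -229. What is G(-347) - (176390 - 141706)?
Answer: 330433496/1603 ≈ 2.0613e+5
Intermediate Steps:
l = -1/1603 (l = (⅐)/(-229) = (⅐)*(-1/229) = -1/1603 ≈ -0.00062383)
G(I) = 2*I*(-1/1603 + I) (G(I) = (-1/1603 + I)*(I + I) = (-1/1603 + I)*(2*I) = 2*I*(-1/1603 + I))
G(-347) - (176390 - 141706) = (2/1603)*(-347)*(-1 + 1603*(-347)) - (176390 - 141706) = (2/1603)*(-347)*(-1 - 556241) - 1*34684 = (2/1603)*(-347)*(-556242) - 34684 = 386031948/1603 - 34684 = 330433496/1603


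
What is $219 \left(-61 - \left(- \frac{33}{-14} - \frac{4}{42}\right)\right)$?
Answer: $- \frac{193961}{14} \approx -13854.0$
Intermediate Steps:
$219 \left(-61 - \left(- \frac{33}{-14} - \frac{4}{42}\right)\right) = 219 \left(-61 - \left(\left(-33\right) \left(- \frac{1}{14}\right) - \frac{2}{21}\right)\right) = 219 \left(-61 - \left(\frac{33}{14} - \frac{2}{21}\right)\right) = 219 \left(-61 - \frac{95}{42}\right) = 219 \left(- \frac{2657}{42}\right) = - \frac{193961}{14}$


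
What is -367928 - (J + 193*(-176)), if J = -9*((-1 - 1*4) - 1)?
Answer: -334014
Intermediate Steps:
J = 54 (J = -9*((-1 - 4) - 1) = -9*(-5 - 1) = -9*(-6) = 54)
-367928 - (J + 193*(-176)) = -367928 - (54 + 193*(-176)) = -367928 - (54 - 33968) = -367928 - 1*(-33914) = -367928 + 33914 = -334014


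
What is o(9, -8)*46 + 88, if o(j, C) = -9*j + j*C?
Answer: -6950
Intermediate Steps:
o(j, C) = -9*j + C*j
o(9, -8)*46 + 88 = (9*(-9 - 8))*46 + 88 = (9*(-17))*46 + 88 = -153*46 + 88 = -7038 + 88 = -6950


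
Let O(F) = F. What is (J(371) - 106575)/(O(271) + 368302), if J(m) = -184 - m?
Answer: -107130/368573 ≈ -0.29066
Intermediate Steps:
(J(371) - 106575)/(O(271) + 368302) = ((-184 - 1*371) - 106575)/(271 + 368302) = ((-184 - 371) - 106575)/368573 = (-555 - 106575)*(1/368573) = -107130*1/368573 = -107130/368573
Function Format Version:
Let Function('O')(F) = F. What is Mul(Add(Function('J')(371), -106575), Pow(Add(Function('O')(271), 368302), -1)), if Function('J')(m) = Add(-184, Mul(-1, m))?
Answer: Rational(-107130, 368573) ≈ -0.29066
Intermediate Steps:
Mul(Add(Function('J')(371), -106575), Pow(Add(Function('O')(271), 368302), -1)) = Mul(Add(Add(-184, Mul(-1, 371)), -106575), Pow(Add(271, 368302), -1)) = Mul(Add(Add(-184, -371), -106575), Pow(368573, -1)) = Mul(Add(-555, -106575), Rational(1, 368573)) = Mul(-107130, Rational(1, 368573)) = Rational(-107130, 368573)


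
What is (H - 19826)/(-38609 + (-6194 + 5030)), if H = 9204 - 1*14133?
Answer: 24755/39773 ≈ 0.62241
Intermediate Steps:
H = -4929 (H = 9204 - 14133 = -4929)
(H - 19826)/(-38609 + (-6194 + 5030)) = (-4929 - 19826)/(-38609 + (-6194 + 5030)) = -24755/(-38609 - 1164) = -24755/(-39773) = -24755*(-1/39773) = 24755/39773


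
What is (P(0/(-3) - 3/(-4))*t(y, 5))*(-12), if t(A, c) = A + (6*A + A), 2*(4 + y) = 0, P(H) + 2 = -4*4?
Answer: -6912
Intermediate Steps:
P(H) = -18 (P(H) = -2 - 4*4 = -2 - 16 = -18)
y = -4 (y = -4 + (1/2)*0 = -4 + 0 = -4)
t(A, c) = 8*A (t(A, c) = A + 7*A = 8*A)
(P(0/(-3) - 3/(-4))*t(y, 5))*(-12) = -144*(-4)*(-12) = -18*(-32)*(-12) = 576*(-12) = -6912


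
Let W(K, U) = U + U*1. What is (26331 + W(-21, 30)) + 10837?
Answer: 37228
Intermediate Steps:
W(K, U) = 2*U (W(K, U) = U + U = 2*U)
(26331 + W(-21, 30)) + 10837 = (26331 + 2*30) + 10837 = (26331 + 60) + 10837 = 26391 + 10837 = 37228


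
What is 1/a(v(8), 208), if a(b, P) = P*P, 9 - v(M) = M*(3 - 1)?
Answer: 1/43264 ≈ 2.3114e-5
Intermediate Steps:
v(M) = 9 - 2*M (v(M) = 9 - M*(3 - 1) = 9 - M*2 = 9 - 2*M)
a(b, P) = P**2
1/a(v(8), 208) = 1/(208**2) = 1/43264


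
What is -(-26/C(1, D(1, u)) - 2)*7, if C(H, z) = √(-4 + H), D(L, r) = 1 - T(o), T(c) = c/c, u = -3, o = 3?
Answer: 14 - 182*I*√3/3 ≈ 14.0 - 105.08*I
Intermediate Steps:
T(c) = 1
D(L, r) = 0 (D(L, r) = 1 - 1*1 = 1 - 1 = 0)
-(-26/C(1, D(1, u)) - 2)*7 = -(-26/√(-4 + 1) - 2)*7 = -(-26*(-I*√3/3) - 2)*7 = -(-(-26)*I*√3/3 - 2)*7 = -(26*I*√3/3 - 2)*7 = -(-2 + 26*I*√3/3)*7 = -(-14 + 182*I*√3/3) = 14 - 182*I*√3/3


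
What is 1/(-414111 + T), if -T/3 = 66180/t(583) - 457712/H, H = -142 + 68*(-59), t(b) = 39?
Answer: -27001/11327792355 ≈ -2.3836e-6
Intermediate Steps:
H = -4154 (H = -142 - 4012 = -4154)
T = -146381244/27001 (T = -3*(66180/39 - 457712/(-4154)) = -3*(66180*(1/39) - 457712*(-1/4154)) = -3*(22060/13 + 228856/2077) = -3*48793748/27001 = -146381244/27001 ≈ -5421.3)
1/(-414111 + T) = 1/(-414111 - 146381244/27001) = 1/(-11327792355/27001) = -27001/11327792355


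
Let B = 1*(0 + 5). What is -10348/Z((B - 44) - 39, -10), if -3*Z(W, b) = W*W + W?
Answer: 398/77 ≈ 5.1688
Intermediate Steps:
B = 5 (B = 1*5 = 5)
Z(W, b) = -W/3 - W²/3 (Z(W, b) = -(W*W + W)/3 = -(W² + W)/3 = -(W + W²)/3 = -W/3 - W²/3)
-10348/Z((B - 44) - 39, -10) = -10348*(-3/((1 + ((5 - 44) - 39))*((5 - 44) - 39))) = -10348*(-3/((1 + (-39 - 39))*(-39 - 39))) = -10348*1/(26*(1 - 78)) = -10348/((-⅓*(-78)*(-77))) = -10348/(-2002) = -10348*(-1/2002) = 398/77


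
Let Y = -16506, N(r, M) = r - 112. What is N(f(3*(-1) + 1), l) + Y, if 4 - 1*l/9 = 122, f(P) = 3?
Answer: -16615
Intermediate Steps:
l = -1062 (l = 36 - 9*122 = 36 - 1098 = -1062)
N(r, M) = -112 + r
N(f(3*(-1) + 1), l) + Y = (-112 + 3) - 16506 = -109 - 16506 = -16615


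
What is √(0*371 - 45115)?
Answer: I*√45115 ≈ 212.4*I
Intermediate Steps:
√(0*371 - 45115) = √(0 - 45115) = √(-45115) = I*√45115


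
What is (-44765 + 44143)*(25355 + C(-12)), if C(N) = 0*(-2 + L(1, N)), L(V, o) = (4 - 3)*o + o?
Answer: -15770810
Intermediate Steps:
L(V, o) = 2*o (L(V, o) = 1*o + o = o + o = 2*o)
C(N) = 0 (C(N) = 0*(-2 + 2*N) = 0)
(-44765 + 44143)*(25355 + C(-12)) = (-44765 + 44143)*(25355 + 0) = -622*25355 = -15770810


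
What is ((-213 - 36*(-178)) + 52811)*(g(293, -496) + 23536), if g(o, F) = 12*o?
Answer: 1596230312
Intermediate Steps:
((-213 - 36*(-178)) + 52811)*(g(293, -496) + 23536) = ((-213 - 36*(-178)) + 52811)*(12*293 + 23536) = ((-213 + 6408) + 52811)*(3516 + 23536) = (6195 + 52811)*27052 = 59006*27052 = 1596230312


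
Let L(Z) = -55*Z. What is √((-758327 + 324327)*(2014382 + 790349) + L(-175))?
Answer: 25*I*√1947605191 ≈ 1.1033e+6*I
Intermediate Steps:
√((-758327 + 324327)*(2014382 + 790349) + L(-175)) = √((-758327 + 324327)*(2014382 + 790349) - 55*(-175)) = √(-434000*2804731 + 9625) = √(-1217253254000 + 9625) = √(-1217253244375) = 25*I*√1947605191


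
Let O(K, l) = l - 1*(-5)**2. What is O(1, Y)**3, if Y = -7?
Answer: -32768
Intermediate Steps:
O(K, l) = -25 + l (O(K, l) = l - 1*25 = l - 25 = -25 + l)
O(1, Y)**3 = (-25 - 7)**3 = (-32)**3 = -32768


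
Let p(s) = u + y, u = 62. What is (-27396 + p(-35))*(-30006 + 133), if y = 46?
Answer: 815174424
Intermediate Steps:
p(s) = 108 (p(s) = 62 + 46 = 108)
(-27396 + p(-35))*(-30006 + 133) = (-27396 + 108)*(-30006 + 133) = -27288*(-29873) = 815174424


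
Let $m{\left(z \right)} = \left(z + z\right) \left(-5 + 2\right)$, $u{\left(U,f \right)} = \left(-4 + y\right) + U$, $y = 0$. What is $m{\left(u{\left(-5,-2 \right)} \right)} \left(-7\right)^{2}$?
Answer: $2646$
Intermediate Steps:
$u{\left(U,f \right)} = -4 + U$ ($u{\left(U,f \right)} = \left(-4 + 0\right) + U = -4 + U$)
$m{\left(z \right)} = - 6 z$ ($m{\left(z \right)} = 2 z \left(-3\right) = - 6 z$)
$m{\left(u{\left(-5,-2 \right)} \right)} \left(-7\right)^{2} = - 6 \left(-4 - 5\right) \left(-7\right)^{2} = \left(-6\right) \left(-9\right) 49 = 54 \cdot 49 = 2646$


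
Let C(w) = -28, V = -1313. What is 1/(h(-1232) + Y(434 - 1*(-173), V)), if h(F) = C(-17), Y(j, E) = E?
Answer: -1/1341 ≈ -0.00074571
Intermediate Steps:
h(F) = -28
1/(h(-1232) + Y(434 - 1*(-173), V)) = 1/(-28 - 1313) = 1/(-1341) = -1/1341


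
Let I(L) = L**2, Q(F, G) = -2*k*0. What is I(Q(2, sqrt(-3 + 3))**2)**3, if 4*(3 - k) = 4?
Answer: 0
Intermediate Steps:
k = 2 (k = 3 - 1/4*4 = 3 - 1 = 2)
Q(F, G) = 0 (Q(F, G) = -2*2*0 = -4*0 = 0)
I(Q(2, sqrt(-3 + 3))**2)**3 = ((0**2)**2)**3 = (0**2)**3 = 0**3 = 0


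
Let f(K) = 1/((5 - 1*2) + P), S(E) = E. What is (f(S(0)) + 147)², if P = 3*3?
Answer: 3115225/144 ≈ 21634.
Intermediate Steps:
P = 9
f(K) = 1/12 (f(K) = 1/((5 - 1*2) + 9) = 1/((5 - 2) + 9) = 1/(3 + 9) = 1/12)
(f(S(0)) + 147)² = (1/12 + 147)² = (1765/12)² = 3115225/144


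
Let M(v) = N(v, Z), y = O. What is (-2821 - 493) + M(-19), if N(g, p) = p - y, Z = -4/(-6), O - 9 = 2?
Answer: -9973/3 ≈ -3324.3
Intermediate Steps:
O = 11 (O = 9 + 2 = 11)
y = 11
Z = ⅔ (Z = -4*(-⅙) = ⅔ ≈ 0.66667)
N(g, p) = -11 + p (N(g, p) = p - 1*11 = p - 11 = -11 + p)
M(v) = -31/3 (M(v) = -11 + ⅔ = -31/3)
(-2821 - 493) + M(-19) = (-2821 - 493) - 31/3 = -3314 - 31/3 = -9973/3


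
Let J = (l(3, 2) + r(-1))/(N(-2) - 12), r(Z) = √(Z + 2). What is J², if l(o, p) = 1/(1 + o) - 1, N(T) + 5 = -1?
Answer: 1/5184 ≈ 0.00019290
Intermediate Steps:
r(Z) = √(2 + Z)
N(T) = -6 (N(T) = -5 - 1 = -6)
l(o, p) = -1 + 1/(1 + o)
J = -1/72 (J = (-1*3/(1 + 3) + √(2 - 1))/(-6 - 12) = (-1*3/4 + √1)/(-18) = (-1*3*¼ + 1)*(-1/18) = (-¾ + 1)*(-1/18) = (¼)*(-1/18) = -1/72 ≈ -0.013889)
J² = (-1/72)² = 1/5184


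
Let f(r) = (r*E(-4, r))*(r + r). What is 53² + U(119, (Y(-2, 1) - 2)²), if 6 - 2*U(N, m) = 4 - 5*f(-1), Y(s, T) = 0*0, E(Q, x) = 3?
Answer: 2825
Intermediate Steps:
f(r) = 6*r² (f(r) = (r*3)*(r + r) = (3*r)*(2*r) = 6*r²)
Y(s, T) = 0
U(N, m) = 16 (U(N, m) = 3 - (4 - 30*(-1)²)/2 = 3 - (4 - 30)/2 = 3 - ½*(-26) = 3 + 13 = 16)
53² + U(119, (Y(-2, 1) - 2)²) = 53² + 16 = 2809 + 16 = 2825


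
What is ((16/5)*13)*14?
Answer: 2912/5 ≈ 582.40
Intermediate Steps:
((16/5)*13)*14 = (208/5)*14 = 2912/5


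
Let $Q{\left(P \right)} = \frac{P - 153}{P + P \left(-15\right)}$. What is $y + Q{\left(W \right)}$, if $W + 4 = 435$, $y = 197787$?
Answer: $\frac{596723240}{3017} \approx 1.9779 \cdot 10^{5}$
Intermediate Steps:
$W = 431$ ($W = -4 + 435 = 431$)
$Q{\left(P \right)} = - \frac{-153 + P}{14 P}$ ($Q{\left(P \right)} = \frac{-153 + P}{P - 15 P} = \frac{-153 + P}{\left(-14\right) P} = \left(-153 + P\right) \left(- \frac{1}{14 P}\right) = - \frac{-153 + P}{14 P}$)
$y + Q{\left(W \right)} = 197787 + \frac{153 - 431}{14 \cdot 431} = 197787 + \frac{1}{14} \cdot \frac{1}{431} \left(153 - 431\right) = 197787 + \frac{1}{14} \cdot \frac{1}{431} \left(-278\right) = 197787 - \frac{139}{3017} = \frac{596723240}{3017}$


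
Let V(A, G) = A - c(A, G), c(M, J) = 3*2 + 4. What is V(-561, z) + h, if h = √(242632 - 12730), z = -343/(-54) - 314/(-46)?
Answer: -571 + √229902 ≈ -91.519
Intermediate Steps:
c(M, J) = 10 (c(M, J) = 6 + 4 = 10)
z = 16367/1242 (z = -343*(-1/54) - 314*(-1/46) = 343/54 + 157/23 = 16367/1242 ≈ 13.178)
V(A, G) = -10 + A (V(A, G) = A - 1*10 = A - 10 = -10 + A)
h = √229902 ≈ 479.48
V(-561, z) + h = (-10 - 561) + √229902 = -571 + √229902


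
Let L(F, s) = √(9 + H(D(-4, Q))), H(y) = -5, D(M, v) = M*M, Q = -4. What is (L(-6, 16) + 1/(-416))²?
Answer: 690561/173056 ≈ 3.9904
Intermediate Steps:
D(M, v) = M²
L(F, s) = 2 (L(F, s) = √(9 - 5) = √4 = 2)
(L(-6, 16) + 1/(-416))² = (2 + 1/(-416))² = (2 - 1/416)² = (831/416)² = 690561/173056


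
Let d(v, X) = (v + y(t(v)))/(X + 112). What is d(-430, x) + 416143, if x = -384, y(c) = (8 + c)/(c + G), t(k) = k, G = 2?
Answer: 24222943553/58208 ≈ 4.1614e+5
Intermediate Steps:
y(c) = (8 + c)/(2 + c) (y(c) = (8 + c)/(c + 2) = (8 + c)/(2 + c))
d(v, X) = (v + (8 + v)/(2 + v))/(112 + X) (d(v, X) = (v + (8 + v)/(2 + v))/(X + 112) = (v + (8 + v)/(2 + v))/(112 + X))
d(-430, x) + 416143 = (8 - 430 - 430*(2 - 430))/((2 - 430)*(112 - 384)) + 416143 = (8 - 430 - 430*(-428))/(-428*(-272)) + 416143 = -1/428*(-1/272)*(8 - 430 + 184040) + 416143 = -1/428*(-1/272)*183618 + 416143 = 91809/58208 + 416143 = 24222943553/58208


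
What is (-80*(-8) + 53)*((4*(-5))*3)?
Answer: -41580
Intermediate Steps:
(-80*(-8) + 53)*((4*(-5))*3) = (640 + 53)*(-20*3) = 693*(-60) = -41580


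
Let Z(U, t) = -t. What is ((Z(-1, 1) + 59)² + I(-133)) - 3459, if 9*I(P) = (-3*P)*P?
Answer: -17974/3 ≈ -5991.3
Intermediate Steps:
I(P) = -P²/3 (I(P) = ((-3*P)*P)/9 = (-3*P²)/9 = -P²/3)
((Z(-1, 1) + 59)² + I(-133)) - 3459 = ((-1*1 + 59)² - ⅓*(-133)²) - 3459 = ((-1 + 59)² - ⅓*17689) - 3459 = (58² - 17689/3) - 3459 = (3364 - 17689/3) - 3459 = -7597/3 - 3459 = -17974/3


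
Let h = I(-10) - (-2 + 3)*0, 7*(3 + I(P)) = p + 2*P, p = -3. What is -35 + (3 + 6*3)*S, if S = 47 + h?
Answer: 820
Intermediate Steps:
I(P) = -24/7 + 2*P/7 (I(P) = -3 + (-3 + 2*P)/7 = -3 + (-3/7 + 2*P/7) = -24/7 + 2*P/7)
h = -44/7 (h = (-24/7 + (2/7)*(-10)) - (-2 + 3)*0 = (-24/7 - 20/7) - 0 = -44/7 - 1*0 = -44/7 + 0 = -44/7 ≈ -6.2857)
S = 285/7 (S = 47 - 44/7 = 285/7 ≈ 40.714)
-35 + (3 + 6*3)*S = -35 + (3 + 6*3)*(285/7) = -35 + (3 + 18)*(285/7) = -35 + 21*(285/7) = -35 + 855 = 820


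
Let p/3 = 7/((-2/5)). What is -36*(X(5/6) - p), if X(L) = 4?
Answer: -2034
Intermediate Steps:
p = -105/2 (p = 3*(7/((-2/5))) = 3*(7/((-2*⅕))) = 3*(7/(-⅖)) = 3*(7*(-5/2)) = 3*(-35/2) = -105/2 ≈ -52.500)
-36*(X(5/6) - p) = -36*(4 - 1*(-105/2)) = -36*(4 + 105/2) = -36*113/2 = -2034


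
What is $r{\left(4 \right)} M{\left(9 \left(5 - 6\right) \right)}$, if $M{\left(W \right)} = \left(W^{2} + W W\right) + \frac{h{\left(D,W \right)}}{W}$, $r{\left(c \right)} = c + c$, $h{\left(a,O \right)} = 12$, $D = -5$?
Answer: $\frac{3856}{3} \approx 1285.3$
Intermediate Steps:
$r{\left(c \right)} = 2 c$
$M{\left(W \right)} = 2 W^{2} + \frac{12}{W}$ ($M{\left(W \right)} = \left(W^{2} + W W\right) + \frac{12}{W} = \left(W^{2} + W^{2}\right) + \frac{12}{W} = 2 W^{2} + \frac{12}{W}$)
$r{\left(4 \right)} M{\left(9 \left(5 - 6\right) \right)} = 2 \cdot 4 \frac{2 \left(6 + \left(9 \left(5 - 6\right)\right)^{3}\right)}{9 \left(5 - 6\right)} = 8 \frac{2 \left(6 + \left(9 \left(-1\right)\right)^{3}\right)}{9 \left(-1\right)} = 8 \frac{2 \left(6 + \left(-9\right)^{3}\right)}{-9} = 8 \cdot 2 \left(- \frac{1}{9}\right) \left(6 - 729\right) = 8 \cdot 2 \left(- \frac{1}{9}\right) \left(-723\right) = 8 \cdot \frac{482}{3} = \frac{3856}{3}$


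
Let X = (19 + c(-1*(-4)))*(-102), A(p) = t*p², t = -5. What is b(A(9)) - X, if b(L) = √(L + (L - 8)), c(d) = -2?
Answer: 1734 + I*√818 ≈ 1734.0 + 28.601*I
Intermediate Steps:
A(p) = -5*p²
X = -1734 (X = (19 - 2)*(-102) = 17*(-102) = -1734)
b(L) = √(-8 + 2*L) (b(L) = √(L + (-8 + L)) = √(-8 + 2*L))
b(A(9)) - X = √(-8 + 2*(-5*9²)) - 1*(-1734) = √(-8 + 2*(-5*81)) + 1734 = √(-8 + 2*(-405)) + 1734 = √(-8 - 810) + 1734 = √(-818) + 1734 = I*√818 + 1734 = 1734 + I*√818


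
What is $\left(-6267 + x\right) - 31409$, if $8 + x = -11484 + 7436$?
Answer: $-41732$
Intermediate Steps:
$x = -4056$ ($x = -8 + \left(-11484 + 7436\right) = -8 - 4048 = -4056$)
$\left(-6267 + x\right) - 31409 = \left(-6267 - 4056\right) - 31409 = -10323 - 31409 = -41732$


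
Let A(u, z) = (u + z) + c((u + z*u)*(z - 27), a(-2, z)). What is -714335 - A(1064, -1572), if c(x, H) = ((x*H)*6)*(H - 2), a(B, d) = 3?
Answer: -48111093235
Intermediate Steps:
c(x, H) = 6*H*x*(-2 + H) (c(x, H) = ((H*x)*6)*(-2 + H) = (6*H*x)*(-2 + H) = 6*H*x*(-2 + H))
A(u, z) = u + z + 18*(-27 + z)*(u + u*z) (A(u, z) = (u + z) + 6*3*((u + z*u)*(z - 27))*(-2 + 3) = (u + z) + 6*3*((u + u*z)*(-27 + z))*1 = (u + z) + 6*3*((-27 + z)*(u + u*z))*1 = (u + z) + 18*(-27 + z)*(u + u*z) = u + z + 18*(-27 + z)*(u + u*z))
-714335 - A(1064, -1572) = -714335 - (1064 - 1572 - 18*1064*(27 - 1*(-1572)**2 + 26*(-1572))) = -714335 - (1064 - 1572 - 18*1064*(27 - 1*2471184 - 40872)) = -714335 - (1064 - 1572 - 18*1064*(27 - 2471184 - 40872)) = -714335 - (1064 - 1572 - 18*1064*(-2512029)) = -714335 - (1064 - 1572 + 48110379408) = -714335 - 1*48110378900 = -714335 - 48110378900 = -48111093235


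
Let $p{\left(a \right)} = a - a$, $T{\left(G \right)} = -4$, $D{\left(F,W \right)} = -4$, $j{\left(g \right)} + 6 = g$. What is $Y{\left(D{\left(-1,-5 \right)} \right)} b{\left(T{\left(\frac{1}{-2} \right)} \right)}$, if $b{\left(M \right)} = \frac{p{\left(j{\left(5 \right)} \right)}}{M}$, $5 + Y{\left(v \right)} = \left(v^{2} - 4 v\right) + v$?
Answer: $0$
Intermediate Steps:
$j{\left(g \right)} = -6 + g$
$p{\left(a \right)} = 0$
$Y{\left(v \right)} = -5 + v^{2} - 3 v$ ($Y{\left(v \right)} = -5 + \left(\left(v^{2} - 4 v\right) + v\right) = -5 + \left(v^{2} - 3 v\right) = -5 + v^{2} - 3 v$)
$b{\left(M \right)} = 0$ ($b{\left(M \right)} = \frac{0}{M} = 0$)
$Y{\left(D{\left(-1,-5 \right)} \right)} b{\left(T{\left(\frac{1}{-2} \right)} \right)} = \left(-5 + \left(-4\right)^{2} - -12\right) 0 = \left(-5 + 16 + 12\right) 0 = 23 \cdot 0 = 0$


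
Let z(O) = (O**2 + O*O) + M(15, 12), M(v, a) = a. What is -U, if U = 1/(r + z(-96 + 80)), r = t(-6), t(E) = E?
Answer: -1/518 ≈ -0.0019305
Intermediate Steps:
z(O) = 12 + 2*O**2 (z(O) = (O**2 + O*O) + 12 = (O**2 + O**2) + 12 = 2*O**2 + 12 = 12 + 2*O**2)
r = -6
U = 1/518 (U = 1/(-6 + (12 + 2*(-96 + 80)**2)) = 1/(-6 + (12 + 2*(-16)**2)) = 1/(-6 + (12 + 2*256)) = 1/(-6 + (12 + 512)) = 1/(-6 + 524) = 1/518 ≈ 0.0019305)
-U = -1*1/518 = -1/518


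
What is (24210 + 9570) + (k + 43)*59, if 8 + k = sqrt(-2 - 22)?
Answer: 35845 + 118*I*sqrt(6) ≈ 35845.0 + 289.04*I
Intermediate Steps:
k = -8 + 2*I*sqrt(6) (k = -8 + sqrt(-2 - 22) = -8 + sqrt(-24) = -8 + 2*I*sqrt(6) ≈ -8.0 + 4.899*I)
(24210 + 9570) + (k + 43)*59 = (24210 + 9570) + ((-8 + 2*I*sqrt(6)) + 43)*59 = 33780 + (35 + 2*I*sqrt(6))*59 = 33780 + (2065 + 118*I*sqrt(6)) = 35845 + 118*I*sqrt(6)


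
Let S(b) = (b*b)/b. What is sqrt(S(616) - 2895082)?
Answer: I*sqrt(2894466) ≈ 1701.3*I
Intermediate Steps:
S(b) = b (S(b) = b**2/b = b)
sqrt(S(616) - 2895082) = sqrt(616 - 2895082) = sqrt(-2894466) = I*sqrt(2894466)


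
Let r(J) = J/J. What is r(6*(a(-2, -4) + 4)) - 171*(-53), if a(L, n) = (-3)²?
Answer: 9064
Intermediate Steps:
a(L, n) = 9
r(J) = 1
r(6*(a(-2, -4) + 4)) - 171*(-53) = 1 - 171*(-53) = 1 + 9063 = 9064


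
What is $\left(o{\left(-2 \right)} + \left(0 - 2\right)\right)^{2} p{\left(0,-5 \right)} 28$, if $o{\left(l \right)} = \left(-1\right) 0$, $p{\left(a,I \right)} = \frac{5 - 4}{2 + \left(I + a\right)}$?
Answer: $- \frac{112}{3} \approx -37.333$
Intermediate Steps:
$p{\left(a,I \right)} = \frac{1}{2 + I + a}$ ($p{\left(a,I \right)} = 1 \frac{1}{2 + I + a} = \frac{1}{2 + I + a}$)
$o{\left(l \right)} = 0$
$\left(o{\left(-2 \right)} + \left(0 - 2\right)\right)^{2} p{\left(0,-5 \right)} 28 = \frac{\left(0 + \left(0 - 2\right)\right)^{2}}{2 - 5 + 0} \cdot 28 = \frac{\left(0 + \left(0 - 2\right)\right)^{2}}{-3} \cdot 28 = \left(0 - 2\right)^{2} \left(- \frac{1}{3}\right) 28 = \left(-2\right)^{2} \left(- \frac{1}{3}\right) 28 = 4 \left(- \frac{1}{3}\right) 28 = \left(- \frac{4}{3}\right) 28 = - \frac{112}{3}$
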